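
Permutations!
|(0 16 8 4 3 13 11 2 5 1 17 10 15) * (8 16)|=12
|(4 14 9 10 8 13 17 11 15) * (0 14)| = |(0 14 9 10 8 13 17 11 15 4)| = 10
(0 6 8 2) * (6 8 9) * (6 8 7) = (0 7 6 9 8 2) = [7, 1, 0, 3, 4, 5, 9, 6, 2, 8]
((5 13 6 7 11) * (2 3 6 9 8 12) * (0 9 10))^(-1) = (0 10 13 5 11 7 6 3 2 12 8 9)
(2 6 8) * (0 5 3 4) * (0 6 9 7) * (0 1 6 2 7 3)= (0 5)(1 6 8 7)(2 9 3 4)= [5, 6, 9, 4, 2, 0, 8, 1, 7, 3]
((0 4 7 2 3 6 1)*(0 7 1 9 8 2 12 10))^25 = (0 4 1 7 12 10)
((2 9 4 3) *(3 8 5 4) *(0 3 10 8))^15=(0 4 5 8 10 9 2 3)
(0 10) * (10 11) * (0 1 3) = (0 11 10 1 3) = [11, 3, 2, 0, 4, 5, 6, 7, 8, 9, 1, 10]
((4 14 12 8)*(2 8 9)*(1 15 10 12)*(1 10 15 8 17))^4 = ((1 8 4 14 10 12 9 2 17))^4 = (1 10 17 14 2 4 9 8 12)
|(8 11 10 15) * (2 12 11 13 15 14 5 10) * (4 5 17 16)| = 6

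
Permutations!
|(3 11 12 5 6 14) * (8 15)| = 6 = |(3 11 12 5 6 14)(8 15)|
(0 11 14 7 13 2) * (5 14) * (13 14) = (0 11 5 13 2)(7 14) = [11, 1, 0, 3, 4, 13, 6, 14, 8, 9, 10, 5, 12, 2, 7]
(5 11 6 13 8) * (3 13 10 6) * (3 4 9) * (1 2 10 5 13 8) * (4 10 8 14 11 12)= (1 2 8 13)(3 14 11 10 6 5 12 4 9)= [0, 2, 8, 14, 9, 12, 5, 7, 13, 3, 6, 10, 4, 1, 11]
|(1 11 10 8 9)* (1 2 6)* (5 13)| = |(1 11 10 8 9 2 6)(5 13)| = 14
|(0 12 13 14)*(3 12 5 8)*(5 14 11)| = 6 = |(0 14)(3 12 13 11 5 8)|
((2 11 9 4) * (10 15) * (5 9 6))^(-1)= (2 4 9 5 6 11)(10 15)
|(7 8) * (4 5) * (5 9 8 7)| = 4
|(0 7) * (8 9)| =|(0 7)(8 9)| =2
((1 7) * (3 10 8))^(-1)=(1 7)(3 8 10)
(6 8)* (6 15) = (6 8 15) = [0, 1, 2, 3, 4, 5, 8, 7, 15, 9, 10, 11, 12, 13, 14, 6]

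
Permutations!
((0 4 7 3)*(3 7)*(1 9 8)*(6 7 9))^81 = ((0 4 3)(1 6 7 9 8))^81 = (1 6 7 9 8)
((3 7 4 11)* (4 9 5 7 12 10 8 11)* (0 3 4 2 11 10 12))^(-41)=((12)(0 3)(2 11 4)(5 7 9)(8 10))^(-41)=(12)(0 3)(2 11 4)(5 7 9)(8 10)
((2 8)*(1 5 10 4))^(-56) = ((1 5 10 4)(2 8))^(-56) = (10)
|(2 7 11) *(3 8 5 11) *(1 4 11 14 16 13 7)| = 28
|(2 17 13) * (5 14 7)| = 3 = |(2 17 13)(5 14 7)|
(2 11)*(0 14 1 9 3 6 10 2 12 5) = (0 14 1 9 3 6 10 2 11 12 5) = [14, 9, 11, 6, 4, 0, 10, 7, 8, 3, 2, 12, 5, 13, 1]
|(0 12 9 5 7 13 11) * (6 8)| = 14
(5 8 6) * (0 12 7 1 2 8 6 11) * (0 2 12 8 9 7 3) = (0 8 11 2 9 7 1 12 3)(5 6) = [8, 12, 9, 0, 4, 6, 5, 1, 11, 7, 10, 2, 3]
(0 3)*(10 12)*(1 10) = [3, 10, 2, 0, 4, 5, 6, 7, 8, 9, 12, 11, 1] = (0 3)(1 10 12)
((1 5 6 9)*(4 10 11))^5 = ((1 5 6 9)(4 10 11))^5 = (1 5 6 9)(4 11 10)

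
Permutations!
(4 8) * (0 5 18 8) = (0 5 18 8 4) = [5, 1, 2, 3, 0, 18, 6, 7, 4, 9, 10, 11, 12, 13, 14, 15, 16, 17, 8]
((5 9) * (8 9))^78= (9)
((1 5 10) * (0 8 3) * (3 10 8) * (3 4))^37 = ((0 4 3)(1 5 8 10))^37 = (0 4 3)(1 5 8 10)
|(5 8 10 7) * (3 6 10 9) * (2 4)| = 14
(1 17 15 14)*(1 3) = (1 17 15 14 3) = [0, 17, 2, 1, 4, 5, 6, 7, 8, 9, 10, 11, 12, 13, 3, 14, 16, 15]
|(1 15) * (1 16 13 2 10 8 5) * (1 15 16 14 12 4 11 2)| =9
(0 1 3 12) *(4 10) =[1, 3, 2, 12, 10, 5, 6, 7, 8, 9, 4, 11, 0] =(0 1 3 12)(4 10)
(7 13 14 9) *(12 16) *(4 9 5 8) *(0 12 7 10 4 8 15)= [12, 1, 2, 3, 9, 15, 6, 13, 8, 10, 4, 11, 16, 14, 5, 0, 7]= (0 12 16 7 13 14 5 15)(4 9 10)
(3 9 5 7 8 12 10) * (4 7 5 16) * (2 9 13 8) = (2 9 16 4 7)(3 13 8 12 10) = [0, 1, 9, 13, 7, 5, 6, 2, 12, 16, 3, 11, 10, 8, 14, 15, 4]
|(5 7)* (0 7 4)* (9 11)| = |(0 7 5 4)(9 11)| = 4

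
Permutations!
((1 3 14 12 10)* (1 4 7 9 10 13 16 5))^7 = (16)(4 10 9 7)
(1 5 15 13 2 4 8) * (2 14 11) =(1 5 15 13 14 11 2 4 8) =[0, 5, 4, 3, 8, 15, 6, 7, 1, 9, 10, 2, 12, 14, 11, 13]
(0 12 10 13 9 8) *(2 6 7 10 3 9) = (0 12 3 9 8)(2 6 7 10 13) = [12, 1, 6, 9, 4, 5, 7, 10, 0, 8, 13, 11, 3, 2]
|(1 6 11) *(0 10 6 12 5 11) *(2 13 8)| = 12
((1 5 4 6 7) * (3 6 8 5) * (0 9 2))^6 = ((0 9 2)(1 3 6 7)(4 8 5))^6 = (9)(1 6)(3 7)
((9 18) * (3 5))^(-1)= (3 5)(9 18)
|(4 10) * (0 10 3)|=|(0 10 4 3)|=4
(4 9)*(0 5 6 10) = (0 5 6 10)(4 9) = [5, 1, 2, 3, 9, 6, 10, 7, 8, 4, 0]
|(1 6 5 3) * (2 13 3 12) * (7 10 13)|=9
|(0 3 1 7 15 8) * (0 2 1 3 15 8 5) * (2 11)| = 15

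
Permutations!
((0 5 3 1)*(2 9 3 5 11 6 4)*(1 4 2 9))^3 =(0 2 11 1 6)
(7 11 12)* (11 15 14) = (7 15 14 11 12) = [0, 1, 2, 3, 4, 5, 6, 15, 8, 9, 10, 12, 7, 13, 11, 14]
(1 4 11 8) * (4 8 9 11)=(1 8)(9 11)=[0, 8, 2, 3, 4, 5, 6, 7, 1, 11, 10, 9]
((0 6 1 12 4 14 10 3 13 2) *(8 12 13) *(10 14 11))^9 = (14)(0 2 13 1 6)(3 4)(8 11)(10 12)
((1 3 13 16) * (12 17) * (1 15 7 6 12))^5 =(1 7 3 6 13 12 16 17 15)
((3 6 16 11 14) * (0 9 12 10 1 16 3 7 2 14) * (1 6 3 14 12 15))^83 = ((0 9 15 1 16 11)(2 12 10 6 14 7))^83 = (0 11 16 1 15 9)(2 7 14 6 10 12)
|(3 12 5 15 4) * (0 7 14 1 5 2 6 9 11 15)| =40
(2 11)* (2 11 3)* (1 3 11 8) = [0, 3, 11, 2, 4, 5, 6, 7, 1, 9, 10, 8] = (1 3 2 11 8)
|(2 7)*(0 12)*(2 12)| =4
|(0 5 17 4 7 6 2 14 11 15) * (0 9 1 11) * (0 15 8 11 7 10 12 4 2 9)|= |(0 5 17 2 14 15)(1 7 6 9)(4 10 12)(8 11)|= 12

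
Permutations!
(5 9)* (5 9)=(9)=[0, 1, 2, 3, 4, 5, 6, 7, 8, 9]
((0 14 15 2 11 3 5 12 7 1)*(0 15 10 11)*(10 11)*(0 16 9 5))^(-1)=(0 3 11 14)(1 7 12 5 9 16 2 15)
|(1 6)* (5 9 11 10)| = |(1 6)(5 9 11 10)| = 4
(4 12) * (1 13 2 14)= (1 13 2 14)(4 12)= [0, 13, 14, 3, 12, 5, 6, 7, 8, 9, 10, 11, 4, 2, 1]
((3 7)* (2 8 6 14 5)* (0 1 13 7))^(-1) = ((0 1 13 7 3)(2 8 6 14 5))^(-1) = (0 3 7 13 1)(2 5 14 6 8)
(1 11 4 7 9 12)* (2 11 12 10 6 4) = (1 12)(2 11)(4 7 9 10 6) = [0, 12, 11, 3, 7, 5, 4, 9, 8, 10, 6, 2, 1]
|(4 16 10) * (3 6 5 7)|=|(3 6 5 7)(4 16 10)|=12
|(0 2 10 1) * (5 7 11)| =12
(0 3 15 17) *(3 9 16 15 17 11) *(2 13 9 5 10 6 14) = [5, 1, 13, 17, 4, 10, 14, 7, 8, 16, 6, 3, 12, 9, 2, 11, 15, 0] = (0 5 10 6 14 2 13 9 16 15 11 3 17)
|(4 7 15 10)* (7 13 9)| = 6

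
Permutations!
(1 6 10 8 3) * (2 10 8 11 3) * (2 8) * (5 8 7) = (1 6 2 10 11 3)(5 8 7) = [0, 6, 10, 1, 4, 8, 2, 5, 7, 9, 11, 3]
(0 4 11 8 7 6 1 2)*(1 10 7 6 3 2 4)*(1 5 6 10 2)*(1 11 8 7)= (0 5 6 2)(1 4 8 10)(3 11 7)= [5, 4, 0, 11, 8, 6, 2, 3, 10, 9, 1, 7]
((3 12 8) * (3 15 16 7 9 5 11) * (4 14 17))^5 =(3 7 12 9 8 5 15 11 16)(4 17 14)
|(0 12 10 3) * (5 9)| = |(0 12 10 3)(5 9)| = 4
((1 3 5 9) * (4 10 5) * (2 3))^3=(1 4 9 3 5 2 10)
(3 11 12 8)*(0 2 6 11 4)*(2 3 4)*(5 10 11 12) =[3, 1, 6, 2, 0, 10, 12, 7, 4, 9, 11, 5, 8] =(0 3 2 6 12 8 4)(5 10 11)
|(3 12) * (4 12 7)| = 4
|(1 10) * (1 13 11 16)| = |(1 10 13 11 16)| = 5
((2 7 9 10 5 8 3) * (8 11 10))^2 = (2 9 3 7 8)(5 10 11)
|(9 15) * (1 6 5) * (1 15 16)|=6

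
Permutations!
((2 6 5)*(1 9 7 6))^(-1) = (1 2 5 6 7 9)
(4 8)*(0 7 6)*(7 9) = (0 9 7 6)(4 8) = [9, 1, 2, 3, 8, 5, 0, 6, 4, 7]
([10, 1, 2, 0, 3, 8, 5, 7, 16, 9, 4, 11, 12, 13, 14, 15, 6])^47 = (0 3 4 10)(5 6 16 8)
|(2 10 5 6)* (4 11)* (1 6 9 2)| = 4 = |(1 6)(2 10 5 9)(4 11)|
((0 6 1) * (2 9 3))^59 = (0 1 6)(2 3 9)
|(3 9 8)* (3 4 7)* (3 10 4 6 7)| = 7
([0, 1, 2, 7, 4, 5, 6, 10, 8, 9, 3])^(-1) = [0, 1, 2, 10, 4, 5, 6, 3, 8, 9, 7]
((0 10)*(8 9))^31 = ((0 10)(8 9))^31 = (0 10)(8 9)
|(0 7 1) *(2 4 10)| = |(0 7 1)(2 4 10)| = 3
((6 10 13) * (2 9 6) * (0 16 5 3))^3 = (0 3 5 16)(2 10 9 13 6)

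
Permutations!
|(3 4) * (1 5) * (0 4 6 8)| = |(0 4 3 6 8)(1 5)| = 10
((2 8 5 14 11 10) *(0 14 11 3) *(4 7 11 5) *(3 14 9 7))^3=(14)(0 11 8)(2 3 7)(4 9 10)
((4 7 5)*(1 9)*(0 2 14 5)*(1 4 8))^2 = (0 14 8 9 7 2 5 1 4)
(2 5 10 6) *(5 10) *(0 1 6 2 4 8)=(0 1 6 4 8)(2 10)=[1, 6, 10, 3, 8, 5, 4, 7, 0, 9, 2]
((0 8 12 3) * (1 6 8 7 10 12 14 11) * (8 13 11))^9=((0 7 10 12 3)(1 6 13 11)(8 14))^9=(0 3 12 10 7)(1 6 13 11)(8 14)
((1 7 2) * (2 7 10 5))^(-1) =(1 2 5 10)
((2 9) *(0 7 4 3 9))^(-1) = ((0 7 4 3 9 2))^(-1) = (0 2 9 3 4 7)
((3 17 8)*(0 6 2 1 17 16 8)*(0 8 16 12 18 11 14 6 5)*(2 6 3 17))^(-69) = (0 5)(1 2)(3 12 18 11 14)(8 17)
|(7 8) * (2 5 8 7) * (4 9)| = 6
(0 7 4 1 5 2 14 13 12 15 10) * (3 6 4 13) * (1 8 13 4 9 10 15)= (15)(0 7 4 8 13 12 1 5 2 14 3 6 9 10)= [7, 5, 14, 6, 8, 2, 9, 4, 13, 10, 0, 11, 1, 12, 3, 15]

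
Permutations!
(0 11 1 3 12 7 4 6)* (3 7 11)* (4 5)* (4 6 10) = [3, 7, 2, 12, 10, 6, 0, 5, 8, 9, 4, 1, 11] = (0 3 12 11 1 7 5 6)(4 10)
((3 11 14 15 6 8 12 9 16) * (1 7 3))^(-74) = ((1 7 3 11 14 15 6 8 12 9 16))^(-74) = (1 11 6 9 7 14 8 16 3 15 12)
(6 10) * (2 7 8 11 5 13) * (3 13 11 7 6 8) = [0, 1, 6, 13, 4, 11, 10, 3, 7, 9, 8, 5, 12, 2] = (2 6 10 8 7 3 13)(5 11)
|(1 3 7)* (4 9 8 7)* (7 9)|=4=|(1 3 4 7)(8 9)|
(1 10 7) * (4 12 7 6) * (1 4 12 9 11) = (1 10 6 12 7 4 9 11) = [0, 10, 2, 3, 9, 5, 12, 4, 8, 11, 6, 1, 7]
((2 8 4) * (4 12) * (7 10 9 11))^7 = ((2 8 12 4)(7 10 9 11))^7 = (2 4 12 8)(7 11 9 10)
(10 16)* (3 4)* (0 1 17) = (0 1 17)(3 4)(10 16) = [1, 17, 2, 4, 3, 5, 6, 7, 8, 9, 16, 11, 12, 13, 14, 15, 10, 0]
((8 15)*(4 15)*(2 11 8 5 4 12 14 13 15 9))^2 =(2 8 14 15 4)(5 9 11 12 13)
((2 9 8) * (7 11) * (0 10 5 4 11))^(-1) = ((0 10 5 4 11 7)(2 9 8))^(-1) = (0 7 11 4 5 10)(2 8 9)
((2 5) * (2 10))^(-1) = (2 10 5)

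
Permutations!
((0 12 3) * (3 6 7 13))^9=((0 12 6 7 13 3))^9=(0 7)(3 6)(12 13)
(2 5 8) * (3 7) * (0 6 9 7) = (0 6 9 7 3)(2 5 8) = [6, 1, 5, 0, 4, 8, 9, 3, 2, 7]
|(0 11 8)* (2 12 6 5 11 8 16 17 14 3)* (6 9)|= 10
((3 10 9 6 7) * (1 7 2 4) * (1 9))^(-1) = ((1 7 3 10)(2 4 9 6))^(-1) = (1 10 3 7)(2 6 9 4)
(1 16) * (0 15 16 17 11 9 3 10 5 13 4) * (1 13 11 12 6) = (0 15 16 13 4)(1 17 12 6)(3 10 5 11 9) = [15, 17, 2, 10, 0, 11, 1, 7, 8, 3, 5, 9, 6, 4, 14, 16, 13, 12]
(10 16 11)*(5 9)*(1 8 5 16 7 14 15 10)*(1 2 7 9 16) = [0, 8, 7, 3, 4, 16, 6, 14, 5, 1, 9, 2, 12, 13, 15, 10, 11] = (1 8 5 16 11 2 7 14 15 10 9)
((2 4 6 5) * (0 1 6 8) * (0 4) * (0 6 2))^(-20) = (8)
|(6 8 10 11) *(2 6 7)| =6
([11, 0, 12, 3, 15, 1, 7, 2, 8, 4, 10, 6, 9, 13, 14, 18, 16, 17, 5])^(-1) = (0 1 5 18 15 4 9 12 2 7 6 11)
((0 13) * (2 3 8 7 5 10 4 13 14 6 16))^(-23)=(0 14 6 16 2 3 8 7 5 10 4 13)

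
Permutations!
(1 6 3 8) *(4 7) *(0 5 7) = (0 5 7 4)(1 6 3 8) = [5, 6, 2, 8, 0, 7, 3, 4, 1]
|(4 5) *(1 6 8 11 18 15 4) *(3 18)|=9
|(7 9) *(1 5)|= 2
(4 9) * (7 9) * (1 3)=(1 3)(4 7 9)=[0, 3, 2, 1, 7, 5, 6, 9, 8, 4]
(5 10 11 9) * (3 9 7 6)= [0, 1, 2, 9, 4, 10, 3, 6, 8, 5, 11, 7]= (3 9 5 10 11 7 6)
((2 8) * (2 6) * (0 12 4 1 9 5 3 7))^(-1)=(0 7 3 5 9 1 4 12)(2 6 8)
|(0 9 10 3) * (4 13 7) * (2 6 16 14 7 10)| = 11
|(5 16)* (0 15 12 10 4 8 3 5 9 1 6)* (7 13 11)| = 12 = |(0 15 12 10 4 8 3 5 16 9 1 6)(7 13 11)|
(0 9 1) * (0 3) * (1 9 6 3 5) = (9)(0 6 3)(1 5) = [6, 5, 2, 0, 4, 1, 3, 7, 8, 9]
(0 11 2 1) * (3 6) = (0 11 2 1)(3 6) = [11, 0, 1, 6, 4, 5, 3, 7, 8, 9, 10, 2]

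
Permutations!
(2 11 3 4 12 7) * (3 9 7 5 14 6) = (2 11 9 7)(3 4 12 5 14 6) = [0, 1, 11, 4, 12, 14, 3, 2, 8, 7, 10, 9, 5, 13, 6]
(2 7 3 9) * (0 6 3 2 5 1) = [6, 0, 7, 9, 4, 1, 3, 2, 8, 5] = (0 6 3 9 5 1)(2 7)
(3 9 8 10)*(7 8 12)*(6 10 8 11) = [0, 1, 2, 9, 4, 5, 10, 11, 8, 12, 3, 6, 7] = (3 9 12 7 11 6 10)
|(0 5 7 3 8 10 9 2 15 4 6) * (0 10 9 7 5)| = |(2 15 4 6 10 7 3 8 9)| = 9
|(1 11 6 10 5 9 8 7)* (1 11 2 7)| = 9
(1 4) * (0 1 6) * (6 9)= [1, 4, 2, 3, 9, 5, 0, 7, 8, 6]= (0 1 4 9 6)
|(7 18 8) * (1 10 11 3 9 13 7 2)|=10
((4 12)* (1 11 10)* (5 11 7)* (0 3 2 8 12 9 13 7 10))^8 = (0 7 4 2 11 13 12 3 5 9 8)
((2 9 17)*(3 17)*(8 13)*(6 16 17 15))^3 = ((2 9 3 15 6 16 17)(8 13))^3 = (2 15 17 3 16 9 6)(8 13)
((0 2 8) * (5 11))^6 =(11)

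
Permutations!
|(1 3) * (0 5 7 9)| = |(0 5 7 9)(1 3)| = 4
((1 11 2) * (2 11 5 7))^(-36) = (11)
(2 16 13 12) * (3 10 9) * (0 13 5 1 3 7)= (0 13 12 2 16 5 1 3 10 9 7)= [13, 3, 16, 10, 4, 1, 6, 0, 8, 7, 9, 11, 2, 12, 14, 15, 5]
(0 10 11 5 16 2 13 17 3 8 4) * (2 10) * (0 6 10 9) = (0 2 13 17 3 8 4 6 10 11 5 16 9) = [2, 1, 13, 8, 6, 16, 10, 7, 4, 0, 11, 5, 12, 17, 14, 15, 9, 3]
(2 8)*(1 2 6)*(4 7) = (1 2 8 6)(4 7) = [0, 2, 8, 3, 7, 5, 1, 4, 6]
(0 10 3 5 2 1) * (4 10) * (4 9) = (0 9 4 10 3 5 2 1) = [9, 0, 1, 5, 10, 2, 6, 7, 8, 4, 3]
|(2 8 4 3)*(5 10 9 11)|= |(2 8 4 3)(5 10 9 11)|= 4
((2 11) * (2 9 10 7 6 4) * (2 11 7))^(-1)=((2 7 6 4 11 9 10))^(-1)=(2 10 9 11 4 6 7)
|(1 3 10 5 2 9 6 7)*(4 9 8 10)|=12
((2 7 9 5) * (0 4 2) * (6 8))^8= (0 2 9)(4 7 5)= ((0 4 2 7 9 5)(6 8))^8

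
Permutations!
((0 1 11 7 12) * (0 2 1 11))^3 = (0 12)(1 7)(2 11) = ((0 11 7 12 2 1))^3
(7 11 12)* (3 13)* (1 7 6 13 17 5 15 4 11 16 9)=(1 7 16 9)(3 17 5 15 4 11 12 6 13)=[0, 7, 2, 17, 11, 15, 13, 16, 8, 1, 10, 12, 6, 3, 14, 4, 9, 5]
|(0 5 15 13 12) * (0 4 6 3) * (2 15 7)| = 10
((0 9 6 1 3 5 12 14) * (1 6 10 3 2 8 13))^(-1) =(0 14 12 5 3 10 9)(1 13 8 2)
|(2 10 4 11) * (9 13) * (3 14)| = 4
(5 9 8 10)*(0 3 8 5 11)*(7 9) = (0 3 8 10 11)(5 7 9) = [3, 1, 2, 8, 4, 7, 6, 9, 10, 5, 11, 0]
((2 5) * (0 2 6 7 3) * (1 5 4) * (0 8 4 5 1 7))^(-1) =(0 6 5 2)(3 7 4 8)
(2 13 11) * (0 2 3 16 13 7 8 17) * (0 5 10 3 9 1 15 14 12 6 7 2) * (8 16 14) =(1 15 8 17 5 10 3 14 12 6 7 16 13 11 9) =[0, 15, 2, 14, 4, 10, 7, 16, 17, 1, 3, 9, 6, 11, 12, 8, 13, 5]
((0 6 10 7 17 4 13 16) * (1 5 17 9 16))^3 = (0 7)(1 4 5 13 17)(6 9)(10 16)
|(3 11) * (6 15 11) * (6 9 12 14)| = 7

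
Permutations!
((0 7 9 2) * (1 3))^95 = ((0 7 9 2)(1 3))^95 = (0 2 9 7)(1 3)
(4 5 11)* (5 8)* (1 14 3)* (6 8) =(1 14 3)(4 6 8 5 11) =[0, 14, 2, 1, 6, 11, 8, 7, 5, 9, 10, 4, 12, 13, 3]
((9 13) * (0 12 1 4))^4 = (13)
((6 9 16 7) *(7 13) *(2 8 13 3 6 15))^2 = ((2 8 13 7 15)(3 6 9 16))^2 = (2 13 15 8 7)(3 9)(6 16)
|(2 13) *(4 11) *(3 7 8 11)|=|(2 13)(3 7 8 11 4)|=10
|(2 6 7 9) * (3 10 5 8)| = |(2 6 7 9)(3 10 5 8)| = 4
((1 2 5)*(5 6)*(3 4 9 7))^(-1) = (1 5 6 2)(3 7 9 4)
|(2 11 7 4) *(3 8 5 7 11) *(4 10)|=7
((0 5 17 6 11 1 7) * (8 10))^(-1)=(0 7 1 11 6 17 5)(8 10)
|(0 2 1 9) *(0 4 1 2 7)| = |(0 7)(1 9 4)| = 6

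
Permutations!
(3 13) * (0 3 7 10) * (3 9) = (0 9 3 13 7 10) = [9, 1, 2, 13, 4, 5, 6, 10, 8, 3, 0, 11, 12, 7]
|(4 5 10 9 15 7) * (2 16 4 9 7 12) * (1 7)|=10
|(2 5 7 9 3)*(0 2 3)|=5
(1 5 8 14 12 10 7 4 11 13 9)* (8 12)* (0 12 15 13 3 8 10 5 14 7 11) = (0 12 5 15 13 9 1 14 10 11 3 8 7 4) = [12, 14, 2, 8, 0, 15, 6, 4, 7, 1, 11, 3, 5, 9, 10, 13]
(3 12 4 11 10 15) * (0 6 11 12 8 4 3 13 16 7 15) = (0 6 11 10)(3 8 4 12)(7 15 13 16) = [6, 1, 2, 8, 12, 5, 11, 15, 4, 9, 0, 10, 3, 16, 14, 13, 7]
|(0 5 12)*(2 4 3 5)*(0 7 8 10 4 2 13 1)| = 21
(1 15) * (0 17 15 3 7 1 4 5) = (0 17 15 4 5)(1 3 7) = [17, 3, 2, 7, 5, 0, 6, 1, 8, 9, 10, 11, 12, 13, 14, 4, 16, 15]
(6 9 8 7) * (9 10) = (6 10 9 8 7) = [0, 1, 2, 3, 4, 5, 10, 6, 7, 8, 9]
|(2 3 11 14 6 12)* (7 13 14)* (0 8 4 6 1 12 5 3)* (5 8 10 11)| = 18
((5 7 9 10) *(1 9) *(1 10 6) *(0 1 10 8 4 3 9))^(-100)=(3 5)(4 10)(6 8)(7 9)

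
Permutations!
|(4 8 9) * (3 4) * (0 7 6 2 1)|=20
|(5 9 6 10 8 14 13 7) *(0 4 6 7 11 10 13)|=24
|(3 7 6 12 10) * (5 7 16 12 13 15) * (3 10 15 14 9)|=10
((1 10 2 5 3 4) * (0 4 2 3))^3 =(0 10 5 1 2 4 3)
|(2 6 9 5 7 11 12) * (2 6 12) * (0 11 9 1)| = |(0 11 2 12 6 1)(5 7 9)| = 6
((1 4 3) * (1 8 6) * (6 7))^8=((1 4 3 8 7 6))^8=(1 3 7)(4 8 6)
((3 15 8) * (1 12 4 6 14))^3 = ((1 12 4 6 14)(3 15 8))^3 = (15)(1 6 12 14 4)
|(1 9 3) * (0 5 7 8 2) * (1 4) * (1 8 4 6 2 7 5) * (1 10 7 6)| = |(0 10 7 4 8 6 2)(1 9 3)| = 21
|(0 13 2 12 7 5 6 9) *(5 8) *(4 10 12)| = |(0 13 2 4 10 12 7 8 5 6 9)| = 11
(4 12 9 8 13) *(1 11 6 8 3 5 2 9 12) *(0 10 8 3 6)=(0 10 8 13 4 1 11)(2 9 6 3 5)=[10, 11, 9, 5, 1, 2, 3, 7, 13, 6, 8, 0, 12, 4]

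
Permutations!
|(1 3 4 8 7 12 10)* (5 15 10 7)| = |(1 3 4 8 5 15 10)(7 12)| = 14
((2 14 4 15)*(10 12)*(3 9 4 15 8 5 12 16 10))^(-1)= (2 15 14)(3 12 5 8 4 9)(10 16)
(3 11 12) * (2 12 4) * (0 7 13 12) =(0 7 13 12 3 11 4 2) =[7, 1, 0, 11, 2, 5, 6, 13, 8, 9, 10, 4, 3, 12]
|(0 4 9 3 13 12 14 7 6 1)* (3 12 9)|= |(0 4 3 13 9 12 14 7 6 1)|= 10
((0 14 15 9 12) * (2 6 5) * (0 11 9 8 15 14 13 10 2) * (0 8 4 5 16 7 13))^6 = ((2 6 16 7 13 10)(4 5 8 15)(9 12 11))^6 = (16)(4 8)(5 15)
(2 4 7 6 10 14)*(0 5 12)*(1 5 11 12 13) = [11, 5, 4, 3, 7, 13, 10, 6, 8, 9, 14, 12, 0, 1, 2] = (0 11 12)(1 5 13)(2 4 7 6 10 14)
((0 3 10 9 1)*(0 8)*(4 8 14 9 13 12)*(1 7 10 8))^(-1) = ((0 3 8)(1 14 9 7 10 13 12 4))^(-1) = (0 8 3)(1 4 12 13 10 7 9 14)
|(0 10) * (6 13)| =|(0 10)(6 13)| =2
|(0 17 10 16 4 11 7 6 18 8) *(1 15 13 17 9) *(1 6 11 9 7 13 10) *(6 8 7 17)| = 45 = |(0 17 1 15 10 16 4 9 8)(6 18 7 11 13)|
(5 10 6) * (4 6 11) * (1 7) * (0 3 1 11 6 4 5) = (0 3 1 7 11 5 10 6) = [3, 7, 2, 1, 4, 10, 0, 11, 8, 9, 6, 5]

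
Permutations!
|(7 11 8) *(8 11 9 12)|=|(7 9 12 8)|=4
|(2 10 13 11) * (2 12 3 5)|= 7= |(2 10 13 11 12 3 5)|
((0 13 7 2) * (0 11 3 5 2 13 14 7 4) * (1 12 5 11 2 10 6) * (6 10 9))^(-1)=(0 4 13 7 14)(1 6 9 5 12)(3 11)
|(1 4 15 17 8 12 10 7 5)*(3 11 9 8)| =12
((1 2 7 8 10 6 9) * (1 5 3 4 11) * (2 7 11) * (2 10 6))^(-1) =(1 11 2 10 4 3 5 9 6 8 7)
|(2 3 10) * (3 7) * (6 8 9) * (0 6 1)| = 20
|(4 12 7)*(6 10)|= 6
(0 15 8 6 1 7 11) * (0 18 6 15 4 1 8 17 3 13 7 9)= [4, 9, 2, 13, 1, 5, 8, 11, 15, 0, 10, 18, 12, 7, 14, 17, 16, 3, 6]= (0 4 1 9)(3 13 7 11 18 6 8 15 17)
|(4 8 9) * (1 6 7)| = |(1 6 7)(4 8 9)| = 3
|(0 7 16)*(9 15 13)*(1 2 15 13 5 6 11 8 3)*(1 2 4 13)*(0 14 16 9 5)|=|(0 7 9 1 4 13 5 6 11 8 3 2 15)(14 16)|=26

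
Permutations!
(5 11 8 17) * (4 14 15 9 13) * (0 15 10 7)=(0 15 9 13 4 14 10 7)(5 11 8 17)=[15, 1, 2, 3, 14, 11, 6, 0, 17, 13, 7, 8, 12, 4, 10, 9, 16, 5]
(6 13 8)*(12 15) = (6 13 8)(12 15) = [0, 1, 2, 3, 4, 5, 13, 7, 6, 9, 10, 11, 15, 8, 14, 12]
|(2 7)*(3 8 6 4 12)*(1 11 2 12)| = 9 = |(1 11 2 7 12 3 8 6 4)|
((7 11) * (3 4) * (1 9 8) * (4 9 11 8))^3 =((1 11 7 8)(3 9 4))^3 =(1 8 7 11)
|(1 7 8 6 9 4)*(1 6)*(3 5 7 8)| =|(1 8)(3 5 7)(4 6 9)| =6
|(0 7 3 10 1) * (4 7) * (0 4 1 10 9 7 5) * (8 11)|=12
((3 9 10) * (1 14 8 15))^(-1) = (1 15 8 14)(3 10 9)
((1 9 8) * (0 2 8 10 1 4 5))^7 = (0 8 5 2 4)(1 9 10)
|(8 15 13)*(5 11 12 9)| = 12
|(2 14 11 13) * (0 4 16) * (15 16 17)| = 20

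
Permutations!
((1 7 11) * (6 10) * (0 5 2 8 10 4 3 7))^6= ((0 5 2 8 10 6 4 3 7 11 1))^6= (0 4 5 3 2 7 8 11 10 1 6)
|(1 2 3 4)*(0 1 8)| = |(0 1 2 3 4 8)| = 6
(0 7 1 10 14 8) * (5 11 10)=(0 7 1 5 11 10 14 8)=[7, 5, 2, 3, 4, 11, 6, 1, 0, 9, 14, 10, 12, 13, 8]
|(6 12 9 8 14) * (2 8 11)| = 7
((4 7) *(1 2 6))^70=((1 2 6)(4 7))^70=(7)(1 2 6)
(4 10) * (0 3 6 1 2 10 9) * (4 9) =(0 3 6 1 2 10 9) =[3, 2, 10, 6, 4, 5, 1, 7, 8, 0, 9]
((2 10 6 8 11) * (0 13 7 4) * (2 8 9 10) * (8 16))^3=((0 13 7 4)(6 9 10)(8 11 16))^3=(16)(0 4 7 13)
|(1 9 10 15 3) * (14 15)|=6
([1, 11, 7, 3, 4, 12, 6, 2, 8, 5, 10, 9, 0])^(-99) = (0 9)(1 5)(2 7)(11 12)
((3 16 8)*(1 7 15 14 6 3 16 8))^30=(1 8 6 15)(3 14 7 16)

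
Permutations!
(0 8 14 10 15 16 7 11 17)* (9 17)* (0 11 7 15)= (0 8 14 10)(9 17 11)(15 16)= [8, 1, 2, 3, 4, 5, 6, 7, 14, 17, 0, 9, 12, 13, 10, 16, 15, 11]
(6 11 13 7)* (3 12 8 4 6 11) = [0, 1, 2, 12, 6, 5, 3, 11, 4, 9, 10, 13, 8, 7] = (3 12 8 4 6)(7 11 13)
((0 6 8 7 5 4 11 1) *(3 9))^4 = ((0 6 8 7 5 4 11 1)(3 9))^4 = (0 5)(1 7)(4 6)(8 11)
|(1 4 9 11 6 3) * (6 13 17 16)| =|(1 4 9 11 13 17 16 6 3)| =9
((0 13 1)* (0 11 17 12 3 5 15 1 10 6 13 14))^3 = ((0 14)(1 11 17 12 3 5 15)(6 13 10))^3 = (0 14)(1 12 15 17 5 11 3)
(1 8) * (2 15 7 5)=(1 8)(2 15 7 5)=[0, 8, 15, 3, 4, 2, 6, 5, 1, 9, 10, 11, 12, 13, 14, 7]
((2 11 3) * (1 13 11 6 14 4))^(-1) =(1 4 14 6 2 3 11 13)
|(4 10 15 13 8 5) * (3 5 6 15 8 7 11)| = |(3 5 4 10 8 6 15 13 7 11)| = 10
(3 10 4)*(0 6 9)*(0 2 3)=(0 6 9 2 3 10 4)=[6, 1, 3, 10, 0, 5, 9, 7, 8, 2, 4]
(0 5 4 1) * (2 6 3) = (0 5 4 1)(2 6 3) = [5, 0, 6, 2, 1, 4, 3]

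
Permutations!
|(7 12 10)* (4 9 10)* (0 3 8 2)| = |(0 3 8 2)(4 9 10 7 12)| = 20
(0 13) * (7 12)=(0 13)(7 12)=[13, 1, 2, 3, 4, 5, 6, 12, 8, 9, 10, 11, 7, 0]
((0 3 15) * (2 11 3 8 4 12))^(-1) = (0 15 3 11 2 12 4 8) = ((0 8 4 12 2 11 3 15))^(-1)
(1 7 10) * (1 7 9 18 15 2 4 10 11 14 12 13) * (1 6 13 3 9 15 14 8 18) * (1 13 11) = (1 15 2 4 10 7)(3 9 13 6 11 8 18 14 12) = [0, 15, 4, 9, 10, 5, 11, 1, 18, 13, 7, 8, 3, 6, 12, 2, 16, 17, 14]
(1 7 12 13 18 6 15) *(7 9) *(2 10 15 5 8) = (1 9 7 12 13 18 6 5 8 2 10 15) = [0, 9, 10, 3, 4, 8, 5, 12, 2, 7, 15, 11, 13, 18, 14, 1, 16, 17, 6]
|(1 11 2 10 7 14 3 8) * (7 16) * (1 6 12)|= |(1 11 2 10 16 7 14 3 8 6 12)|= 11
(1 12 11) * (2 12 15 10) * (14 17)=[0, 15, 12, 3, 4, 5, 6, 7, 8, 9, 2, 1, 11, 13, 17, 10, 16, 14]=(1 15 10 2 12 11)(14 17)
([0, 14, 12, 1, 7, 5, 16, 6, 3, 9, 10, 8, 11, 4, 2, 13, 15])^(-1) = [0, 3, 14, 8, 13, 5, 7, 4, 11, 9, 10, 12, 2, 15, 1, 16, 6]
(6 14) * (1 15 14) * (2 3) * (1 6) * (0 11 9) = (0 11 9)(1 15 14)(2 3) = [11, 15, 3, 2, 4, 5, 6, 7, 8, 0, 10, 9, 12, 13, 1, 14]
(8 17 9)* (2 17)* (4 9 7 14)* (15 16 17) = [0, 1, 15, 3, 9, 5, 6, 14, 2, 8, 10, 11, 12, 13, 4, 16, 17, 7] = (2 15 16 17 7 14 4 9 8)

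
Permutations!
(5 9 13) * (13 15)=(5 9 15 13)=[0, 1, 2, 3, 4, 9, 6, 7, 8, 15, 10, 11, 12, 5, 14, 13]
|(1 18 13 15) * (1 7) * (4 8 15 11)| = |(1 18 13 11 4 8 15 7)| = 8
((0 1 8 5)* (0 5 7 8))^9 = ((0 1)(7 8))^9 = (0 1)(7 8)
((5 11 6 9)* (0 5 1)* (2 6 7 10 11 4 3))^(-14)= (0 4 2 9)(1 5 3 6)(7 10 11)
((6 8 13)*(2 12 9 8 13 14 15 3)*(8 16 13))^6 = (2 8 9 15 13)(3 6 12 14 16)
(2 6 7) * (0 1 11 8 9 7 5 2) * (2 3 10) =(0 1 11 8 9 7)(2 6 5 3 10) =[1, 11, 6, 10, 4, 3, 5, 0, 9, 7, 2, 8]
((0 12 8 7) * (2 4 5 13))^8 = (13) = ((0 12 8 7)(2 4 5 13))^8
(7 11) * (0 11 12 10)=(0 11 7 12 10)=[11, 1, 2, 3, 4, 5, 6, 12, 8, 9, 0, 7, 10]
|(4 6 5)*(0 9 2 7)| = 12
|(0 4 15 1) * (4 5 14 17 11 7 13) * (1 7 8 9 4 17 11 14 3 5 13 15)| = 18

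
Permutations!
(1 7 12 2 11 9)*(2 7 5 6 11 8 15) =(1 5 6 11 9)(2 8 15)(7 12) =[0, 5, 8, 3, 4, 6, 11, 12, 15, 1, 10, 9, 7, 13, 14, 2]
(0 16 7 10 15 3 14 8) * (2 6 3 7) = (0 16 2 6 3 14 8)(7 10 15) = [16, 1, 6, 14, 4, 5, 3, 10, 0, 9, 15, 11, 12, 13, 8, 7, 2]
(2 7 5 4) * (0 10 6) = (0 10 6)(2 7 5 4) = [10, 1, 7, 3, 2, 4, 0, 5, 8, 9, 6]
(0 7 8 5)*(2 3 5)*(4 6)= (0 7 8 2 3 5)(4 6)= [7, 1, 3, 5, 6, 0, 4, 8, 2]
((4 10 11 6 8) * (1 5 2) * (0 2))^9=((0 2 1 5)(4 10 11 6 8))^9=(0 2 1 5)(4 8 6 11 10)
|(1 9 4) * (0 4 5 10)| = |(0 4 1 9 5 10)| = 6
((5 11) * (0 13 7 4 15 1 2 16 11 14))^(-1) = ((0 13 7 4 15 1 2 16 11 5 14))^(-1) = (0 14 5 11 16 2 1 15 4 7 13)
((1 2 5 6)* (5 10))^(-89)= (1 2 10 5 6)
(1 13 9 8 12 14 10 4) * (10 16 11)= (1 13 9 8 12 14 16 11 10 4)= [0, 13, 2, 3, 1, 5, 6, 7, 12, 8, 4, 10, 14, 9, 16, 15, 11]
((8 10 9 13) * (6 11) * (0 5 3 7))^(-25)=(0 7 3 5)(6 11)(8 13 9 10)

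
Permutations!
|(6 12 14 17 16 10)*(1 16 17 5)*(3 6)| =8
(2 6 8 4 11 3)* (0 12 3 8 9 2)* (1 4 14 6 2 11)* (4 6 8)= (0 12 3)(1 6 9 11 4)(8 14)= [12, 6, 2, 0, 1, 5, 9, 7, 14, 11, 10, 4, 3, 13, 8]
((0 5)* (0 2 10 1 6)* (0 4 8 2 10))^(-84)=((0 5 10 1 6 4 8 2))^(-84)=(0 6)(1 2)(4 5)(8 10)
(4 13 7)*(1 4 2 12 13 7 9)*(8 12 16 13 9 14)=[0, 4, 16, 3, 7, 5, 6, 2, 12, 1, 10, 11, 9, 14, 8, 15, 13]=(1 4 7 2 16 13 14 8 12 9)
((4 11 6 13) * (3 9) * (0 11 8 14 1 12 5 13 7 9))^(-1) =(0 3 9 7 6 11)(1 14 8 4 13 5 12)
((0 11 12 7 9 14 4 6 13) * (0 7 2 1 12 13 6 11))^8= ((1 12 2)(4 11 13 7 9 14))^8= (1 2 12)(4 13 9)(7 14 11)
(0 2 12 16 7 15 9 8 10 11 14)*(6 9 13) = (0 2 12 16 7 15 13 6 9 8 10 11 14) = [2, 1, 12, 3, 4, 5, 9, 15, 10, 8, 11, 14, 16, 6, 0, 13, 7]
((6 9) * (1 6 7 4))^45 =(9) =((1 6 9 7 4))^45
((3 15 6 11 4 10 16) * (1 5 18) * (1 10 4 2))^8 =(1 11 15 16 18)(2 6 3 10 5)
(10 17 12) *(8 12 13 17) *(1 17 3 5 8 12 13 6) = (1 17 6)(3 5 8 13)(10 12) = [0, 17, 2, 5, 4, 8, 1, 7, 13, 9, 12, 11, 10, 3, 14, 15, 16, 6]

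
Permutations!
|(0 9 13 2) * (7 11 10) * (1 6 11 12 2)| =10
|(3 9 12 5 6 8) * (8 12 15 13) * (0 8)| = |(0 8 3 9 15 13)(5 6 12)| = 6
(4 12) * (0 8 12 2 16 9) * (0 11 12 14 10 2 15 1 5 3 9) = (0 8 14 10 2 16)(1 5 3 9 11 12 4 15) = [8, 5, 16, 9, 15, 3, 6, 7, 14, 11, 2, 12, 4, 13, 10, 1, 0]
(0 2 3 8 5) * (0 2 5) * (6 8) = [5, 1, 3, 6, 4, 2, 8, 7, 0] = (0 5 2 3 6 8)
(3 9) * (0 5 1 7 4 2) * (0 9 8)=[5, 7, 9, 8, 2, 1, 6, 4, 0, 3]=(0 5 1 7 4 2 9 3 8)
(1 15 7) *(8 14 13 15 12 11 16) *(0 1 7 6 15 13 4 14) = (0 1 12 11 16 8)(4 14)(6 15) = [1, 12, 2, 3, 14, 5, 15, 7, 0, 9, 10, 16, 11, 13, 4, 6, 8]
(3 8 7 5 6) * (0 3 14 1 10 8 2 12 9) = (0 3 2 12 9)(1 10 8 7 5 6 14) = [3, 10, 12, 2, 4, 6, 14, 5, 7, 0, 8, 11, 9, 13, 1]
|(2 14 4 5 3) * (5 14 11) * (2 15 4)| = 7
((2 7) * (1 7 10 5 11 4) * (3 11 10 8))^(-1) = (1 4 11 3 8 2 7)(5 10)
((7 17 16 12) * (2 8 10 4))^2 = ((2 8 10 4)(7 17 16 12))^2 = (2 10)(4 8)(7 16)(12 17)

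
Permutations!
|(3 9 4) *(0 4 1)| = 5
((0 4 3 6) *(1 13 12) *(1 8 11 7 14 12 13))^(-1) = ((0 4 3 6)(7 14 12 8 11))^(-1) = (0 6 3 4)(7 11 8 12 14)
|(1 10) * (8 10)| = 3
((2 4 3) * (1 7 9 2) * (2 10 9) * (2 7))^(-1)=((1 2 4 3)(9 10))^(-1)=(1 3 4 2)(9 10)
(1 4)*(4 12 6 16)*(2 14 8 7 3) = (1 12 6 16 4)(2 14 8 7 3) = [0, 12, 14, 2, 1, 5, 16, 3, 7, 9, 10, 11, 6, 13, 8, 15, 4]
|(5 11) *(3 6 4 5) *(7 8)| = |(3 6 4 5 11)(7 8)| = 10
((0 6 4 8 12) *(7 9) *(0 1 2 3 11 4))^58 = ((0 6)(1 2 3 11 4 8 12)(7 9))^58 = (1 3 4 12 2 11 8)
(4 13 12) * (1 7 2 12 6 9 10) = [0, 7, 12, 3, 13, 5, 9, 2, 8, 10, 1, 11, 4, 6] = (1 7 2 12 4 13 6 9 10)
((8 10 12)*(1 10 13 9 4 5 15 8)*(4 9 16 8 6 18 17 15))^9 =(4 5)(6 18 17 15)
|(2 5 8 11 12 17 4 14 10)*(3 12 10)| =|(2 5 8 11 10)(3 12 17 4 14)| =5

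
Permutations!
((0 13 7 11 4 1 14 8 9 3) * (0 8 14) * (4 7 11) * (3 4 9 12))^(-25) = ((14)(0 13 11 7 9 4 1)(3 8 12))^(-25) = (14)(0 7 1 11 4 13 9)(3 12 8)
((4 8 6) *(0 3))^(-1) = ((0 3)(4 8 6))^(-1) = (0 3)(4 6 8)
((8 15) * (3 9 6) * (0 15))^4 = ((0 15 8)(3 9 6))^4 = (0 15 8)(3 9 6)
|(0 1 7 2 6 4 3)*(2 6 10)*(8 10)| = 6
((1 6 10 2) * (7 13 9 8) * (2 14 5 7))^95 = (1 7)(2 5)(6 13)(8 14)(9 10)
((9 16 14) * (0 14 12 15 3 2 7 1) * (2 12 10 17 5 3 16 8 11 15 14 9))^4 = ((0 9 8 11 15 16 10 17 5 3 12 14 2 7 1))^4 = (0 15 5 2 9 16 3 7 8 10 12 1 11 17 14)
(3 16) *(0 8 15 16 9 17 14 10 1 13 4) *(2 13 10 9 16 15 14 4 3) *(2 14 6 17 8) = (0 2 13 3 16 14 9 8 6 17 4)(1 10) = [2, 10, 13, 16, 0, 5, 17, 7, 6, 8, 1, 11, 12, 3, 9, 15, 14, 4]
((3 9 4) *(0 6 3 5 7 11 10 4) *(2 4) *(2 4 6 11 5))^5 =((0 11 10 4 2 6 3 9)(5 7))^5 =(0 6 10 9 2 11 3 4)(5 7)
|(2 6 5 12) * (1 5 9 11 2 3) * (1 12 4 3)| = |(1 5 4 3 12)(2 6 9 11)| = 20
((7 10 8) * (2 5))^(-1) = ((2 5)(7 10 8))^(-1) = (2 5)(7 8 10)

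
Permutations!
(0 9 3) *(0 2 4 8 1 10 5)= [9, 10, 4, 2, 8, 0, 6, 7, 1, 3, 5]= (0 9 3 2 4 8 1 10 5)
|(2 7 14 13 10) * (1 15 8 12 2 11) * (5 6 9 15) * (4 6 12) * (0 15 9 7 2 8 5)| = 13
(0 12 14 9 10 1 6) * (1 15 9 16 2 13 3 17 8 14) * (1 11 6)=(0 12 11 6)(2 13 3 17 8 14 16)(9 10 15)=[12, 1, 13, 17, 4, 5, 0, 7, 14, 10, 15, 6, 11, 3, 16, 9, 2, 8]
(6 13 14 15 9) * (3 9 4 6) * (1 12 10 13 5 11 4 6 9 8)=(1 12 10 13 14 15 6 5 11 4 9 3 8)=[0, 12, 2, 8, 9, 11, 5, 7, 1, 3, 13, 4, 10, 14, 15, 6]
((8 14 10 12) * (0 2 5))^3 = (8 12 10 14)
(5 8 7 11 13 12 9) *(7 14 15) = (5 8 14 15 7 11 13 12 9) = [0, 1, 2, 3, 4, 8, 6, 11, 14, 5, 10, 13, 9, 12, 15, 7]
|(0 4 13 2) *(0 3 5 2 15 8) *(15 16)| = |(0 4 13 16 15 8)(2 3 5)| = 6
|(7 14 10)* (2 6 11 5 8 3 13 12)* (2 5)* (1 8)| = 6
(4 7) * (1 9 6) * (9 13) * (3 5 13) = [0, 3, 2, 5, 7, 13, 1, 4, 8, 6, 10, 11, 12, 9] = (1 3 5 13 9 6)(4 7)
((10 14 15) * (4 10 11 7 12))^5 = (4 7 15 10 12 11 14)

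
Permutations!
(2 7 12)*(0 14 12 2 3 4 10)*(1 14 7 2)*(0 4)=(0 7 1 14 12 3)(4 10)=[7, 14, 2, 0, 10, 5, 6, 1, 8, 9, 4, 11, 3, 13, 12]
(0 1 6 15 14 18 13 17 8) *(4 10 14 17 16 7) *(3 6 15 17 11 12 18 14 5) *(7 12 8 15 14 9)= (0 1 14 9 7 4 10 5 3 6 17 15 11 8)(12 18 13 16)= [1, 14, 2, 6, 10, 3, 17, 4, 0, 7, 5, 8, 18, 16, 9, 11, 12, 15, 13]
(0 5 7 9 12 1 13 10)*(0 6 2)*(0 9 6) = (0 5 7 6 2 9 12 1 13 10) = [5, 13, 9, 3, 4, 7, 2, 6, 8, 12, 0, 11, 1, 10]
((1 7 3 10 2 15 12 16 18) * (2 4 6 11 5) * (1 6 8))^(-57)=(1 10)(2 5 11 6 18 16 12 15)(3 8)(4 7)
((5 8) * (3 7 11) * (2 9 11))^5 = ((2 9 11 3 7)(5 8))^5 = (11)(5 8)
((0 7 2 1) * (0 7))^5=((1 7 2))^5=(1 2 7)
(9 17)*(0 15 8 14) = [15, 1, 2, 3, 4, 5, 6, 7, 14, 17, 10, 11, 12, 13, 0, 8, 16, 9] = (0 15 8 14)(9 17)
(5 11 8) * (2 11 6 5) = (2 11 8)(5 6) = [0, 1, 11, 3, 4, 6, 5, 7, 2, 9, 10, 8]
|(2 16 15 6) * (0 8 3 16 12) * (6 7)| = |(0 8 3 16 15 7 6 2 12)| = 9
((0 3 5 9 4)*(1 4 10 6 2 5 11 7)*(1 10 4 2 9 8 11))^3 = ((0 3 1 2 5 8 11 7 10 6 9 4))^3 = (0 2 11 6)(1 8 10 4)(3 5 7 9)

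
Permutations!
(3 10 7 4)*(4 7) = (3 10 4) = [0, 1, 2, 10, 3, 5, 6, 7, 8, 9, 4]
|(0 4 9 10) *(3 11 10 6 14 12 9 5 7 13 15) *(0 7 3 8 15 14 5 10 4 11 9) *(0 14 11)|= 20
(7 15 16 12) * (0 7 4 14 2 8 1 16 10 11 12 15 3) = (0 7 3)(1 16 15 10 11 12 4 14 2 8) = [7, 16, 8, 0, 14, 5, 6, 3, 1, 9, 11, 12, 4, 13, 2, 10, 15]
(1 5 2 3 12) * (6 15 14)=(1 5 2 3 12)(6 15 14)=[0, 5, 3, 12, 4, 2, 15, 7, 8, 9, 10, 11, 1, 13, 6, 14]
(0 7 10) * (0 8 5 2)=(0 7 10 8 5 2)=[7, 1, 0, 3, 4, 2, 6, 10, 5, 9, 8]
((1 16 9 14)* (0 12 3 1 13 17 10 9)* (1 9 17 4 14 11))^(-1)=(0 16 1 11 9 3 12)(4 13 14)(10 17)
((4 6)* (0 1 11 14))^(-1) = (0 14 11 1)(4 6)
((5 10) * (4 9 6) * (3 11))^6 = ((3 11)(4 9 6)(5 10))^6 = (11)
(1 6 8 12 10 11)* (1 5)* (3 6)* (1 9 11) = (1 3 6 8 12 10)(5 9 11) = [0, 3, 2, 6, 4, 9, 8, 7, 12, 11, 1, 5, 10]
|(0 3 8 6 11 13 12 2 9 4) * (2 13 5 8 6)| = |(0 3 6 11 5 8 2 9 4)(12 13)| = 18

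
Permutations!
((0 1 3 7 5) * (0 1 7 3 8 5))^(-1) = ((0 7)(1 8 5))^(-1) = (0 7)(1 5 8)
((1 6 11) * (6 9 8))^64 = ((1 9 8 6 11))^64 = (1 11 6 8 9)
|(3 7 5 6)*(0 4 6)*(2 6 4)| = |(0 2 6 3 7 5)| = 6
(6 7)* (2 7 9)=(2 7 6 9)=[0, 1, 7, 3, 4, 5, 9, 6, 8, 2]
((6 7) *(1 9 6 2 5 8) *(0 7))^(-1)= (0 6 9 1 8 5 2 7)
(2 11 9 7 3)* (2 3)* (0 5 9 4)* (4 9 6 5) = (0 4)(2 11 9 7)(5 6) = [4, 1, 11, 3, 0, 6, 5, 2, 8, 7, 10, 9]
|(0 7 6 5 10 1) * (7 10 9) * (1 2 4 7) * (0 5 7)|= |(0 10 2 4)(1 5 9)(6 7)|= 12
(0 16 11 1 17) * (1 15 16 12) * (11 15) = (0 12 1 17)(15 16) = [12, 17, 2, 3, 4, 5, 6, 7, 8, 9, 10, 11, 1, 13, 14, 16, 15, 0]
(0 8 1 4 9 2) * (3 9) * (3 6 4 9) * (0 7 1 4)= (0 8 4 6)(1 9 2 7)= [8, 9, 7, 3, 6, 5, 0, 1, 4, 2]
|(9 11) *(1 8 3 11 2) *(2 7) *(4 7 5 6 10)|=|(1 8 3 11 9 5 6 10 4 7 2)|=11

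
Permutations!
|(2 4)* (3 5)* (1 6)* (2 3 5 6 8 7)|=|(1 8 7 2 4 3 6)|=7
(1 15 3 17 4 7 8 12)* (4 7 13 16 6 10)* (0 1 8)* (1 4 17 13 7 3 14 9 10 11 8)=(0 4 7)(1 15 14 9 10 17 3 13 16 6 11 8 12)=[4, 15, 2, 13, 7, 5, 11, 0, 12, 10, 17, 8, 1, 16, 9, 14, 6, 3]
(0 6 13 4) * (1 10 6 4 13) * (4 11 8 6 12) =(13)(0 11 8 6 1 10 12 4) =[11, 10, 2, 3, 0, 5, 1, 7, 6, 9, 12, 8, 4, 13]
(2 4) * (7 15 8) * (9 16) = (2 4)(7 15 8)(9 16) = [0, 1, 4, 3, 2, 5, 6, 15, 7, 16, 10, 11, 12, 13, 14, 8, 9]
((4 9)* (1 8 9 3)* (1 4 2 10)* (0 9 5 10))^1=(0 9 2)(1 8 5 10)(3 4)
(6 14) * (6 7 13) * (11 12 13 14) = (6 11 12 13)(7 14) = [0, 1, 2, 3, 4, 5, 11, 14, 8, 9, 10, 12, 13, 6, 7]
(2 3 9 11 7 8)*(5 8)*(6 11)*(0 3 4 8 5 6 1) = (0 3 9 1)(2 4 8)(6 11 7) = [3, 0, 4, 9, 8, 5, 11, 6, 2, 1, 10, 7]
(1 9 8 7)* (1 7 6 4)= [0, 9, 2, 3, 1, 5, 4, 7, 6, 8]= (1 9 8 6 4)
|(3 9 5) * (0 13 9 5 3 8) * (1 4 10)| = |(0 13 9 3 5 8)(1 4 10)| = 6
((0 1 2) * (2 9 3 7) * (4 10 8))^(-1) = ((0 1 9 3 7 2)(4 10 8))^(-1) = (0 2 7 3 9 1)(4 8 10)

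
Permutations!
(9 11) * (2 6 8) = [0, 1, 6, 3, 4, 5, 8, 7, 2, 11, 10, 9] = (2 6 8)(9 11)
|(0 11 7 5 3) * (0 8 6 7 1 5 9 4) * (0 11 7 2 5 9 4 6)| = |(0 7 4 11 1 9 6 2 5 3 8)| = 11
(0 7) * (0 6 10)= [7, 1, 2, 3, 4, 5, 10, 6, 8, 9, 0]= (0 7 6 10)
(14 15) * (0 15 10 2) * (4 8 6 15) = [4, 1, 0, 3, 8, 5, 15, 7, 6, 9, 2, 11, 12, 13, 10, 14] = (0 4 8 6 15 14 10 2)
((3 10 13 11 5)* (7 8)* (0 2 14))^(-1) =(0 14 2)(3 5 11 13 10)(7 8)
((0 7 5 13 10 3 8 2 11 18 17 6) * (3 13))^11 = ((0 7 5 3 8 2 11 18 17 6)(10 13))^11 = (0 7 5 3 8 2 11 18 17 6)(10 13)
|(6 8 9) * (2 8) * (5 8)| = |(2 5 8 9 6)| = 5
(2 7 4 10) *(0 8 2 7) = [8, 1, 0, 3, 10, 5, 6, 4, 2, 9, 7] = (0 8 2)(4 10 7)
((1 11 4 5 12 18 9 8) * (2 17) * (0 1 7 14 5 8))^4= ((0 1 11 4 8 7 14 5 12 18 9)(2 17))^4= (0 8 12 1 7 18 11 14 9 4 5)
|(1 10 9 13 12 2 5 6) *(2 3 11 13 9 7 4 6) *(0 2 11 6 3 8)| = 42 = |(0 2 5 11 13 12 8)(1 10 7 4 3 6)|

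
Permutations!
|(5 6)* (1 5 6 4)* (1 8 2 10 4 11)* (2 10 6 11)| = 15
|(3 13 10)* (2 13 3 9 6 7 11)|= |(2 13 10 9 6 7 11)|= 7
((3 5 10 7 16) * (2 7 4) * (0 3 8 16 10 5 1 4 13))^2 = ((0 3 1 4 2 7 10 13)(8 16))^2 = (16)(0 1 2 10)(3 4 7 13)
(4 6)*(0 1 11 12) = (0 1 11 12)(4 6) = [1, 11, 2, 3, 6, 5, 4, 7, 8, 9, 10, 12, 0]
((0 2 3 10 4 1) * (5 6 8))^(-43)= (0 1 4 10 3 2)(5 8 6)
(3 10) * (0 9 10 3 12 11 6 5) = (0 9 10 12 11 6 5) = [9, 1, 2, 3, 4, 0, 5, 7, 8, 10, 12, 6, 11]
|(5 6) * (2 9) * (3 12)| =|(2 9)(3 12)(5 6)| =2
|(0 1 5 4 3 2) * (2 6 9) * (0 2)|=7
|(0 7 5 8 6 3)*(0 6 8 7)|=2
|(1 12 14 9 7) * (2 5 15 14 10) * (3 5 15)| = |(1 12 10 2 15 14 9 7)(3 5)| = 8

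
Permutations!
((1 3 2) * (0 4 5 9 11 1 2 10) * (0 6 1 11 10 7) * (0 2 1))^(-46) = (11)(0 5 10)(1 7)(2 3)(4 9 6)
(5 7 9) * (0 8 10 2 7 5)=(0 8 10 2 7 9)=[8, 1, 7, 3, 4, 5, 6, 9, 10, 0, 2]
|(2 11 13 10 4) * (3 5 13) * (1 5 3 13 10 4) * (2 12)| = 15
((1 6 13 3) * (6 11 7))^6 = ((1 11 7 6 13 3))^6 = (13)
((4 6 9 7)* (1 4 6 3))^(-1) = (1 3 4)(6 7 9)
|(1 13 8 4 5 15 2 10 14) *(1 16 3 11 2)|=6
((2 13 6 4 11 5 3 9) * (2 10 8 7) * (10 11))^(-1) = (2 7 8 10 4 6 13)(3 5 11 9)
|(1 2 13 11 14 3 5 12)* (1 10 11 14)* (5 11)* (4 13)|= |(1 2 4 13 14 3 11)(5 12 10)|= 21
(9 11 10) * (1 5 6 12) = [0, 5, 2, 3, 4, 6, 12, 7, 8, 11, 9, 10, 1] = (1 5 6 12)(9 11 10)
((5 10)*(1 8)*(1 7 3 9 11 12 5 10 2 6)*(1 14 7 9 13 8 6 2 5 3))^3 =(1 7 14 6)(3 9)(8 12)(11 13)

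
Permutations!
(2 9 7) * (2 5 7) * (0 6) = (0 6)(2 9)(5 7) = [6, 1, 9, 3, 4, 7, 0, 5, 8, 2]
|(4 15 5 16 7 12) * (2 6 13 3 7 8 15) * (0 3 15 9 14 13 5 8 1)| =|(0 3 7 12 4 2 6 5 16 1)(8 9 14 13 15)| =10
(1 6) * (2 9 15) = (1 6)(2 9 15) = [0, 6, 9, 3, 4, 5, 1, 7, 8, 15, 10, 11, 12, 13, 14, 2]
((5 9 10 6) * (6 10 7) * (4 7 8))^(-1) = ((10)(4 7 6 5 9 8))^(-1) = (10)(4 8 9 5 6 7)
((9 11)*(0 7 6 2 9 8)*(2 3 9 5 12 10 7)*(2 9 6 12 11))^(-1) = ((0 9 2 5 11 8)(3 6)(7 12 10))^(-1) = (0 8 11 5 2 9)(3 6)(7 10 12)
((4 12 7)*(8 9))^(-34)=((4 12 7)(8 9))^(-34)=(4 7 12)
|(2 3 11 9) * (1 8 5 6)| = 4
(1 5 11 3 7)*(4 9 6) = (1 5 11 3 7)(4 9 6) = [0, 5, 2, 7, 9, 11, 4, 1, 8, 6, 10, 3]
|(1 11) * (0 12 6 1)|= |(0 12 6 1 11)|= 5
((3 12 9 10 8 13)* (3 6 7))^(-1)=(3 7 6 13 8 10 9 12)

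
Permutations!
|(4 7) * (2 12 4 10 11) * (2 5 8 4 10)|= |(2 12 10 11 5 8 4 7)|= 8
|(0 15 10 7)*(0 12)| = 5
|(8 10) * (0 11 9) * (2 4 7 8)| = |(0 11 9)(2 4 7 8 10)| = 15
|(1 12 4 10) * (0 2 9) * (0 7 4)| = |(0 2 9 7 4 10 1 12)| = 8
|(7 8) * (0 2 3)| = |(0 2 3)(7 8)| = 6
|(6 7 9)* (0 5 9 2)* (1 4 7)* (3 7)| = 9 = |(0 5 9 6 1 4 3 7 2)|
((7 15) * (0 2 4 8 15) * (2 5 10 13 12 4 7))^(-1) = (0 7 2 15 8 4 12 13 10 5) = ((0 5 10 13 12 4 8 15 2 7))^(-1)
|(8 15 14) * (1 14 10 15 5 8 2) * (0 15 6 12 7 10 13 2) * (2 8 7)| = |(0 15 13 8 5 7 10 6 12 2 1 14)| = 12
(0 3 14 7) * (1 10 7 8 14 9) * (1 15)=(0 3 9 15 1 10 7)(8 14)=[3, 10, 2, 9, 4, 5, 6, 0, 14, 15, 7, 11, 12, 13, 8, 1]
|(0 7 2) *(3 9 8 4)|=|(0 7 2)(3 9 8 4)|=12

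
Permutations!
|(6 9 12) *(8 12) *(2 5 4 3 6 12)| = 7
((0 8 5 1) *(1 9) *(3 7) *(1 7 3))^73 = ((0 8 5 9 7 1))^73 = (0 8 5 9 7 1)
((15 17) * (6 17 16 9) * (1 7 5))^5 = ((1 7 5)(6 17 15 16 9))^5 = (17)(1 5 7)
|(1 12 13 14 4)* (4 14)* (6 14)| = 4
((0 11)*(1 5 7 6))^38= (11)(1 7)(5 6)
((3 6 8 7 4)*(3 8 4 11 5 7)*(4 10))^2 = (3 10 8 6 4)(5 11 7)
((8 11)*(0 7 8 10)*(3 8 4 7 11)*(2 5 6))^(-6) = (11)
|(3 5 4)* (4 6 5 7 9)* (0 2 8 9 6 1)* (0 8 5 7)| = |(0 2 5 1 8 9 4 3)(6 7)| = 8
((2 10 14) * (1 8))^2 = ((1 8)(2 10 14))^2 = (2 14 10)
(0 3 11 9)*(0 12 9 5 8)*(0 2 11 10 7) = (0 3 10 7)(2 11 5 8)(9 12) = [3, 1, 11, 10, 4, 8, 6, 0, 2, 12, 7, 5, 9]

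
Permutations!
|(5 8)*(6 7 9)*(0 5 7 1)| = |(0 5 8 7 9 6 1)| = 7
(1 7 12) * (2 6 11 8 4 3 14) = (1 7 12)(2 6 11 8 4 3 14) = [0, 7, 6, 14, 3, 5, 11, 12, 4, 9, 10, 8, 1, 13, 2]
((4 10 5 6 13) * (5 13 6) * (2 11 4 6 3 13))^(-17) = ((2 11 4 10)(3 13 6))^(-17) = (2 10 4 11)(3 13 6)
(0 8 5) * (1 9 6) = (0 8 5)(1 9 6) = [8, 9, 2, 3, 4, 0, 1, 7, 5, 6]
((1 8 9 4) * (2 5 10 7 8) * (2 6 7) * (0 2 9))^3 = (0 10 1 8 5 4 7 2 9 6)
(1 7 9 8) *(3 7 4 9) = (1 4 9 8)(3 7) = [0, 4, 2, 7, 9, 5, 6, 3, 1, 8]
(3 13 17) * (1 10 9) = [0, 10, 2, 13, 4, 5, 6, 7, 8, 1, 9, 11, 12, 17, 14, 15, 16, 3] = (1 10 9)(3 13 17)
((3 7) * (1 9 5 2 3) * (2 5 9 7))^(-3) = ((9)(1 7)(2 3))^(-3) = (9)(1 7)(2 3)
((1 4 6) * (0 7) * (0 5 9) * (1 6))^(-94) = (0 5)(7 9)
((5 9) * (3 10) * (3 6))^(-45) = (10)(5 9) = ((3 10 6)(5 9))^(-45)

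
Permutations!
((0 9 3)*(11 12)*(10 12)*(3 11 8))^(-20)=(0 9 11 10 12 8 3)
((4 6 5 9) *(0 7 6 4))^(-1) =(0 9 5 6 7)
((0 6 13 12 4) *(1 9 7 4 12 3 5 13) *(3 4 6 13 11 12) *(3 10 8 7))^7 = (0 13 4)(1 8 11 9 7 12 3 6 10 5)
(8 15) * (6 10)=(6 10)(8 15)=[0, 1, 2, 3, 4, 5, 10, 7, 15, 9, 6, 11, 12, 13, 14, 8]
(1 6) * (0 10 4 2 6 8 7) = [10, 8, 6, 3, 2, 5, 1, 0, 7, 9, 4] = (0 10 4 2 6 1 8 7)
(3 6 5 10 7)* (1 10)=(1 10 7 3 6 5)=[0, 10, 2, 6, 4, 1, 5, 3, 8, 9, 7]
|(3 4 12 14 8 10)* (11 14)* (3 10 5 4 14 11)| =|(3 14 8 5 4 12)| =6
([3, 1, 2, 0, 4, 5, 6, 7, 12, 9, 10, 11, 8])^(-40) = [0, 1, 2, 3, 4, 5, 6, 7, 8, 9, 10, 11, 12]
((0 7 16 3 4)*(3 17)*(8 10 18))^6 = ((0 7 16 17 3 4)(8 10 18))^6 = (18)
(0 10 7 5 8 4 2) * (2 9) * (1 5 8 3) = (0 10 7 8 4 9 2)(1 5 3) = [10, 5, 0, 1, 9, 3, 6, 8, 4, 2, 7]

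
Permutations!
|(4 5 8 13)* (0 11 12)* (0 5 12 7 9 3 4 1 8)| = 24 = |(0 11 7 9 3 4 12 5)(1 8 13)|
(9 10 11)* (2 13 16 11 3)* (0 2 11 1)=(0 2 13 16 1)(3 11 9 10)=[2, 0, 13, 11, 4, 5, 6, 7, 8, 10, 3, 9, 12, 16, 14, 15, 1]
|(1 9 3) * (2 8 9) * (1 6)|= 6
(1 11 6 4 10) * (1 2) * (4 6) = (1 11 4 10 2) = [0, 11, 1, 3, 10, 5, 6, 7, 8, 9, 2, 4]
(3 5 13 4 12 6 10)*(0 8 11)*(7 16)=(0 8 11)(3 5 13 4 12 6 10)(7 16)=[8, 1, 2, 5, 12, 13, 10, 16, 11, 9, 3, 0, 6, 4, 14, 15, 7]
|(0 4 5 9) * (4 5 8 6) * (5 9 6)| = |(0 9)(4 8 5 6)| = 4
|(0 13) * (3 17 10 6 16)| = 10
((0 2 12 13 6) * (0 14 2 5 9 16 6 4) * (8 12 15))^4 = (0 6 8)(2 13 9)(4 16 15)(5 14 12)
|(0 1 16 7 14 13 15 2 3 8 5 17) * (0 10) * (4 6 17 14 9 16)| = 42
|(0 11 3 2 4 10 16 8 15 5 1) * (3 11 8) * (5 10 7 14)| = 12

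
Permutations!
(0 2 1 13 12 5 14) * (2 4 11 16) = (0 4 11 16 2 1 13 12 5 14) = [4, 13, 1, 3, 11, 14, 6, 7, 8, 9, 10, 16, 5, 12, 0, 15, 2]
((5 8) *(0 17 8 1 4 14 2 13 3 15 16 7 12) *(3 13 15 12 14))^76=(0 1)(2 15 16 7 14)(3 8)(4 17)(5 12)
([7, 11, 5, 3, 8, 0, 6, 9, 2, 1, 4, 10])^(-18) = (0 9 11 4 2)(1 10 8 5 7)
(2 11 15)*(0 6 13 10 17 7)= (0 6 13 10 17 7)(2 11 15)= [6, 1, 11, 3, 4, 5, 13, 0, 8, 9, 17, 15, 12, 10, 14, 2, 16, 7]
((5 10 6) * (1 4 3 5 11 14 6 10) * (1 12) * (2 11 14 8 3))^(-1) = (1 12 5 3 8 11 2 4)(6 14)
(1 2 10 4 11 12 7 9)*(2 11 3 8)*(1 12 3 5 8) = (1 11 3)(2 10 4 5 8)(7 9 12) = [0, 11, 10, 1, 5, 8, 6, 9, 2, 12, 4, 3, 7]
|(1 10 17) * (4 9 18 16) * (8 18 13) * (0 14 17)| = |(0 14 17 1 10)(4 9 13 8 18 16)| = 30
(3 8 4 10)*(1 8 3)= [0, 8, 2, 3, 10, 5, 6, 7, 4, 9, 1]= (1 8 4 10)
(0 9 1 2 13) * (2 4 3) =(0 9 1 4 3 2 13) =[9, 4, 13, 2, 3, 5, 6, 7, 8, 1, 10, 11, 12, 0]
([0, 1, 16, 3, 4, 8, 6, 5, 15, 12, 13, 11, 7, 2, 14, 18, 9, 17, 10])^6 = [0, 1, 8, 3, 4, 2, 6, 13, 16, 18, 7, 11, 10, 5, 14, 9, 15, 17, 12]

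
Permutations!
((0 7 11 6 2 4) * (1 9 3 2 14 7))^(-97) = (0 4 2 3 9 1)(6 11 7 14) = ((0 1 9 3 2 4)(6 14 7 11))^(-97)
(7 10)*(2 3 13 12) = (2 3 13 12)(7 10) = [0, 1, 3, 13, 4, 5, 6, 10, 8, 9, 7, 11, 2, 12]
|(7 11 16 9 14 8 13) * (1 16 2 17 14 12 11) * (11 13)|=|(1 16 9 12 13 7)(2 17 14 8 11)|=30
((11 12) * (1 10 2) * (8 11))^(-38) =(1 10 2)(8 11 12)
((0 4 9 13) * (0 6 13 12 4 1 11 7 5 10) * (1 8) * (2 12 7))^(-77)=((0 8 1 11 2 12 4 9 7 5 10)(6 13))^(-77)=(6 13)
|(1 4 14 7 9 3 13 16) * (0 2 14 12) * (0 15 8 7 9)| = 13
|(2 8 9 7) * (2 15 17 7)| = |(2 8 9)(7 15 17)| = 3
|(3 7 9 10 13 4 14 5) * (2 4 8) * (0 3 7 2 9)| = |(0 3 2 4 14 5 7)(8 9 10 13)| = 28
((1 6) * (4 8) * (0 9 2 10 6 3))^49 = (10)(4 8)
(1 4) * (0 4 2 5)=[4, 2, 5, 3, 1, 0]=(0 4 1 2 5)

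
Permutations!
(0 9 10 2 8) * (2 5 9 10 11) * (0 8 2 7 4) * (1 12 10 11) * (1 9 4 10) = (0 11 7 10 5 4)(1 12) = [11, 12, 2, 3, 0, 4, 6, 10, 8, 9, 5, 7, 1]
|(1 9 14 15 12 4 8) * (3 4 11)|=9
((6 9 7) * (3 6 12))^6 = (3 6 9 7 12)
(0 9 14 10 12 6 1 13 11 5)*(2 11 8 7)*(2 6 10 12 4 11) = (0 9 14 12 10 4 11 5)(1 13 8 7 6) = [9, 13, 2, 3, 11, 0, 1, 6, 7, 14, 4, 5, 10, 8, 12]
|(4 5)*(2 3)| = 2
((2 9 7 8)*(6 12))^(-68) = (12)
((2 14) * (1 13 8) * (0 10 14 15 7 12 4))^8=(15)(1 8 13)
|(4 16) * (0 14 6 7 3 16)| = 7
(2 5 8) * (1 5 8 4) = (1 5 4)(2 8) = [0, 5, 8, 3, 1, 4, 6, 7, 2]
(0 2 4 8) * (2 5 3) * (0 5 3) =(0 3 2 4 8 5) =[3, 1, 4, 2, 8, 0, 6, 7, 5]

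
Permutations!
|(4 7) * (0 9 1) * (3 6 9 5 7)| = |(0 5 7 4 3 6 9 1)| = 8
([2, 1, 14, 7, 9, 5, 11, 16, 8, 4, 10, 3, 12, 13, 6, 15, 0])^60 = [11, 1, 3, 2, 4, 5, 16, 14, 8, 9, 10, 0, 12, 13, 7, 15, 6]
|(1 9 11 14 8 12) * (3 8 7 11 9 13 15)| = 6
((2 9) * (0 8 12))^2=(0 12 8)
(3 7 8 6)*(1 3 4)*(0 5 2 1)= (0 5 2 1 3 7 8 6 4)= [5, 3, 1, 7, 0, 2, 4, 8, 6]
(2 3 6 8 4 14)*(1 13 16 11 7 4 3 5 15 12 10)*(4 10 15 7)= [0, 13, 5, 6, 14, 7, 8, 10, 3, 9, 1, 4, 15, 16, 2, 12, 11]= (1 13 16 11 4 14 2 5 7 10)(3 6 8)(12 15)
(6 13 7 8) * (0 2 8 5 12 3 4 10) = (0 2 8 6 13 7 5 12 3 4 10) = [2, 1, 8, 4, 10, 12, 13, 5, 6, 9, 0, 11, 3, 7]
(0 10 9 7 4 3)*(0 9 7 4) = (0 10 7)(3 9 4) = [10, 1, 2, 9, 3, 5, 6, 0, 8, 4, 7]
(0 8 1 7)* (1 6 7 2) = (0 8 6 7)(1 2) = [8, 2, 1, 3, 4, 5, 7, 0, 6]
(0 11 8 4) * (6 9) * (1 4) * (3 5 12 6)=(0 11 8 1 4)(3 5 12 6 9)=[11, 4, 2, 5, 0, 12, 9, 7, 1, 3, 10, 8, 6]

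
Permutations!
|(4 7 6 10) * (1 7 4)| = 4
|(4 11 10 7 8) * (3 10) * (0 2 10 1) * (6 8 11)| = |(0 2 10 7 11 3 1)(4 6 8)| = 21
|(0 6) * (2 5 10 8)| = 4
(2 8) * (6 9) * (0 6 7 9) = (0 6)(2 8)(7 9) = [6, 1, 8, 3, 4, 5, 0, 9, 2, 7]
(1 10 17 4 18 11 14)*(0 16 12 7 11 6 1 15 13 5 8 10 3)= (0 16 12 7 11 14 15 13 5 8 10 17 4 18 6 1 3)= [16, 3, 2, 0, 18, 8, 1, 11, 10, 9, 17, 14, 7, 5, 15, 13, 12, 4, 6]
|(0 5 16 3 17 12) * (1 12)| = |(0 5 16 3 17 1 12)| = 7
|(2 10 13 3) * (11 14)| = |(2 10 13 3)(11 14)| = 4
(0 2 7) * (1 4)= (0 2 7)(1 4)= [2, 4, 7, 3, 1, 5, 6, 0]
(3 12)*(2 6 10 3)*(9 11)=(2 6 10 3 12)(9 11)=[0, 1, 6, 12, 4, 5, 10, 7, 8, 11, 3, 9, 2]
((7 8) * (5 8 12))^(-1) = (5 12 7 8)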